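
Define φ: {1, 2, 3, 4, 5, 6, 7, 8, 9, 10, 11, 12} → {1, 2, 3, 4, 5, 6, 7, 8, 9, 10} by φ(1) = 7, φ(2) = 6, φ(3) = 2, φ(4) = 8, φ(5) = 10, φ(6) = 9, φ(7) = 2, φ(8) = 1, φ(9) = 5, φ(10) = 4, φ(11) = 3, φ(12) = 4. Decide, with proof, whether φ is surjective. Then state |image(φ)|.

Every element of the codomain has a preimage: 1 = φ(8), 2 = φ(3), 3 = φ(11), 4 = φ(10), 5 = φ(9), 6 = φ(2), 7 = φ(1), 8 = φ(4), 9 = φ(6), 10 = φ(5).
Therefore φ is surjective.
The image of φ is {1, 2, 3, 4, 5, 6, 7, 8, 9, 10}, which has 10 elements.

10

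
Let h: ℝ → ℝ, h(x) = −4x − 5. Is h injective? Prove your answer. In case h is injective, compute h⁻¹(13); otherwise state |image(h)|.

Recall that h is injective when h(s) = h(t) forces s = t.
Suppose h(s) = h(t). Then −4s − 5 = −4t − 5, hence −4s = −4t, so s = t.
So h is injective.
Since h is injective, we compute h⁻¹(13) = (13 + 5)/(−4) = −9/2.

-9/2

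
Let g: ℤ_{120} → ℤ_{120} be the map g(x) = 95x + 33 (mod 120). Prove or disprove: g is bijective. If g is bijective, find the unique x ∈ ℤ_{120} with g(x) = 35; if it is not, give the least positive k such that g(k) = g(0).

We have gcd(95, 120) = 5 > 1. Taking s = 0 and t = 24: g(0) = 33 and g(24) = 95·24 + 33 = 2313 ≡ 33 (mod 120).
So g(0) = g(24) while 0 ≠ 24, therefore g is not injective, hence not bijective.
Since g is not bijective, we find the least positive k with g(k) = g(0): this means 95k ≡ 0 (mod 120), i.e. 120 ∣ 95k. Since gcd(95, 120) = 5, dividing through by 5 this holds exactly when 24 ∣ 19k, and as gcd(19, 24) = 1, exactly when 24 ∣ k.
The smallest positive such k is 24.

24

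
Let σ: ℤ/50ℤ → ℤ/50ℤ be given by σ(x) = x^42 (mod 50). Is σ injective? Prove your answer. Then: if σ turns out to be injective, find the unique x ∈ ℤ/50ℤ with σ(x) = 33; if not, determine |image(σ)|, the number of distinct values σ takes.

22

σ(0) = 0^42 = 0.
σ(10): Repeated squaring mod 50: 10^1 ≡ 10, 10^2 ≡ 10² = 100 ≡ 0, 10^4 ≡ 0² = 0, 10^8 ≡ 0² = 0, 10^16 ≡ 0² = 0, 10^32 ≡ 0² = 0. Since 42 = 32 + 8 + 2, 10^42 ≡ 0·0·0: 0·0 = 0, then 0·0 = 0. So 10^42 ≡ 0 (mod 50).
So σ(0) = σ(10) = 0 while 0 ≠ 10, so σ is not injective.
Since σ is not injective, we determine |image(σ)|. Computing x^42 mod 50 for each x (by repeated squaring, reducing mod 50 at every step), the values σ(0), σ(1), …, σ(49) are: 0, 1, 4, 9, 16, 25, 36, 49, 14, 31, 0, 21, 44, 19, 46, 25, 6, 39, 24, 11, 0, 41, 34, 29, 26, 25, 26, 29, 34, 41, 0, 11, 24, 39, 6, 25, 46, 19, 44, 21, 0, 31, 14, 49, 36, 25, 16, 9, 4, 1.
The distinct values are {0, 1, 4, 6, 9, 11, 14, 16, 19, 21, 24, 25, 26, 29, 31, 34, 36, 39, 41, 44, 46, 49}; there are 22 of them.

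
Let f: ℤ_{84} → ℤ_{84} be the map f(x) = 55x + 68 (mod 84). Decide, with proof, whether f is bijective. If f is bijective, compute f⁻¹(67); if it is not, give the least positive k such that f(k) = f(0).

29

If f(s) = f(t), then 55s ≡ 55t (mod 84). Because gcd(55, 84) = 1, we may cancel 55 to get s ≡ t (mod 84).
We now compute 55⁻¹ mod 84 explicitly. Euclid's algorithm: 84 = 1·55 + 29, 55 = 1·29 + 26, 29 = 1·26 + 3, 26 = 8·3 + 2, 3 = 1·2 + 1; back-substituting gives 1 = 55·55 − 36·84, so 55⁻¹ ≡ 55 (mod 84).
Then y ↦ 55(y − 68) is a two-sided inverse to f, so every y ∈ ℤ_{84} has a preimage.
Hence f is bijective.
Since f is bijective, we compute f⁻¹(67): solve 55x + 68 ≡ 67 (mod 84), i.e. 55x ≡ 83 (mod 84).
Multiplying by 55⁻¹ = 55 gives x ≡ 55·83 = 4565 = 54·84 + 29 ≡ 29 (mod 84).
Check: f(29) = 55·29 + 68 = 1663 = 19·84 + 67 ≡ 67 (mod 84).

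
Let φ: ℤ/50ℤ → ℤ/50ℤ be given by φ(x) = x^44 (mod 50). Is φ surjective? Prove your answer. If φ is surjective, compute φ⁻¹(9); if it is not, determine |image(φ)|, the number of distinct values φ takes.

φ(1) = 1^44 = 1.
φ(7): Repeated squaring mod 50: 7^1 ≡ 7, 7^2 ≡ 7² = 49, 7^4 ≡ 49² = 2401 ≡ 1, 7^8 ≡ 1² = 1, 7^16 ≡ 1² = 1, 7^32 ≡ 1² = 1. Since 44 = 32 + 8 + 4, 7^44 ≡ 1·1·1: 1·1 = 1, then 1·1 = 1. So 7^44 ≡ 1 (mod 50).
So φ(1) = φ(7) = 1 while 1 ≠ 7, thus φ is not injective.
A non-injective map from the 50-element set ℤ/50ℤ to itself takes at most 49 distinct values, so it cannot be surjective. Therefore φ is not surjective.
Since φ is not surjective, we determine |image(φ)|. Computing x^44 mod 50 for each x (by repeated squaring, reducing mod 50 at every step), the values φ(0), φ(1), …, φ(49) are: 0, 1, 16, 31, 6, 25, 46, 1, 46, 11, 0, 41, 36, 11, 16, 25, 36, 21, 26, 21, 0, 31, 6, 41, 26, 25, 26, 41, 6, 31, 0, 21, 26, 21, 36, 25, 16, 11, 36, 41, 0, 11, 46, 1, 46, 25, 6, 31, 16, 1.
The distinct values are {0, 1, 6, 11, 16, 21, 25, 26, 31, 36, 41, 46}; there are 12 of them.

12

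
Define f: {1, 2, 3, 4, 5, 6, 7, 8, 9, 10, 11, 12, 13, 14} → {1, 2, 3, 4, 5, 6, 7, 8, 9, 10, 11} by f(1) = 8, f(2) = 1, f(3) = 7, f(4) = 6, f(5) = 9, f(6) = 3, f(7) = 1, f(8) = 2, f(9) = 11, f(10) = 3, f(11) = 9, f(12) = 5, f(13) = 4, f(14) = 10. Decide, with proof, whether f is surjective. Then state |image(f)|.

Every element of the codomain has a preimage: 1 = f(2), 2 = f(8), 3 = f(6), 4 = f(13), 5 = f(12), 6 = f(4), 7 = f(3), 8 = f(1), 9 = f(5), 10 = f(14), 11 = f(9).
Thus f is surjective.
The image of f is {1, 2, 3, 4, 5, 6, 7, 8, 9, 10, 11}, which has 11 elements.

11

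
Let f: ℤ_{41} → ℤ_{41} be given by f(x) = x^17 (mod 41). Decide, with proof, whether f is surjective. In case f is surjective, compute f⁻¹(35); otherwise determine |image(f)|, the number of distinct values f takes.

24

Since 41 is prime, the nonzero elements of ℤ_{41} form a cyclic group of order 40.
As gcd(17, 40) = 1, raising to the 17th power is a bijection on this group: if a^17 ≡ b^17 then (ab^{−1})^17 = 1, and the only element of order dividing gcd(17, 40) = 1 is 1, so a = b.
With f(0) = 0 this makes f injective on all of ℤ_{41}, hence bijective (finite equal-size domain and codomain). In particular f is surjective.
Since f is surjective, we find the preimage of 35. The inverse of x ↦ x^17 on (ℤ_{41})^× is x ↦ x^33, because 17·33 = 561 = 14·40 + 1 ≡ 1 (mod 40) and x^{40} = 1 for x ≠ 0 (Fermat). So f⁻¹(35) = 35^33 mod 41.
Repeated squaring mod 41: 35^1 ≡ 35, 35^2 ≡ 35² = 1225 ≡ 36, 35^4 ≡ 36² = 1296 ≡ 25, 35^8 ≡ 25² = 625 ≡ 10, 35^16 ≡ 10² = 100 ≡ 18, 35^32 ≡ 18² = 324 ≡ 37. Since 33 = 32 + 1, 35^33 ≡ 37·35: 37·35 = 1295 ≡ 24. So 35^33 ≡ 24 (mod 41).
Hence f⁻¹(35) = 24.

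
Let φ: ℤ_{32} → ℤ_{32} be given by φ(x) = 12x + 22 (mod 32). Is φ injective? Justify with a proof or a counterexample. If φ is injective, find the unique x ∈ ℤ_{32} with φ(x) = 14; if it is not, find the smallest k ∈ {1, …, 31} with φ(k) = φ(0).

We have gcd(12, 32) = 4 > 1. Taking u = 0 and v = 8: φ(0) = 22 and φ(8) = 12·8 + 22 = 118 ≡ 22 (mod 32).
So φ(0) = φ(8) while 0 ≠ 8, hence φ is not injective.
Since φ is not injective, we find the least positive k with φ(k) = φ(0): this means 12k ≡ 0 (mod 32), i.e. 32 ∣ 12k. Since gcd(12, 32) = 4, dividing through by 4 this holds exactly when 8 ∣ 3k, and as gcd(3, 8) = 1, exactly when 8 ∣ k.
The smallest positive such k is 8.

8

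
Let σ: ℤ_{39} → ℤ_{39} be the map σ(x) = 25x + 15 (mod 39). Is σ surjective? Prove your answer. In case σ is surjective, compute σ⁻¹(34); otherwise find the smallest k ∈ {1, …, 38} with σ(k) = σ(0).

7

Since gcd(25, 39) = 1, 25 is invertible modulo 39. Euclid's algorithm: 39 = 1·25 + 14, 25 = 1·14 + 11, 14 = 1·11 + 3, 11 = 3·3 + 2, 3 = 1·2 + 1; back-substituting gives 1 = 25·25 − 16·39, so 25⁻¹ ≡ 25 (mod 39).
Then y ↦ 25(y − 15) is a two-sided inverse to σ, so every y ∈ ℤ_{39} has a preimage.
Hence σ is surjective.
Since σ is surjective, we compute σ⁻¹(34): solve 25x + 15 ≡ 34 (mod 39), i.e. 25x ≡ 19 (mod 39).
Multiplying by 25⁻¹ = 25 gives x ≡ 25·19 = 475 = 12·39 + 7 ≡ 7 (mod 39).
Check: σ(7) = 25·7 + 15 = 190 = 4·39 + 34 ≡ 34 (mod 39).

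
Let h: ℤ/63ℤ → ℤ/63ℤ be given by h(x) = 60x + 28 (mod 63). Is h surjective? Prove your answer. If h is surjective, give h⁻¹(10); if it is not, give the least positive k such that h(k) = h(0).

21

Since gcd(60, 63) = 3, we have 60x ≡ 0 (mod 3) for all x, so h(x) ≡ 1 (mod 3).
But 0 ≢ 1 (mod 3), so 0 ∈ ℤ/63ℤ has no preimage. So h is not surjective.
Since h is not surjective, we find the least positive k with h(k) = h(0): this means 60k ≡ 0 (mod 63), i.e. 63 ∣ 60k. Since gcd(60, 63) = 3, dividing through by 3 this holds exactly when 21 ∣ 20k, and as gcd(20, 21) = 1, exactly when 21 ∣ k.
The smallest positive such k is 21.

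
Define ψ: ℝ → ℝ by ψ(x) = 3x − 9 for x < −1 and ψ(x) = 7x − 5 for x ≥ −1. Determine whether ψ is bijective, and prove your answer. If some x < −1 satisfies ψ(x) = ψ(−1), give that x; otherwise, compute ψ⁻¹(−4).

Both pieces are strictly increasing (slopes 3 and 7), so each is injective on its own interval.
The left piece maps (−∞, −1) onto (−∞, −12); the right piece maps [−1, ∞) onto [−12, ∞).
Since −12 = −12, the images partition ℝ: ψ is injective and surjective, hence bijective.
Because the two images are disjoint, no x < −1 has ψ(x) = ψ(−1), so we compute ψ⁻¹(−4): −4 lies in [−12, ∞), so solve 7x − 5 = −4: x = (−4 + 5)/7 = 1/7.

1/7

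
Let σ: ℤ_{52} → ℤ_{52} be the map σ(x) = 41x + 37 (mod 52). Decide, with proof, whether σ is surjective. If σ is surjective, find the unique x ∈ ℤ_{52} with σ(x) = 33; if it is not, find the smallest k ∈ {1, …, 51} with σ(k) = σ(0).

Since gcd(41, 52) = 1, 41 is invertible modulo 52. Euclid's algorithm: 52 = 1·41 + 11, 41 = 3·11 + 8, 11 = 1·8 + 3, 8 = 2·3 + 2, 3 = 1·2 + 1; back-substituting gives 1 = 33·41 − 26·52, so 41⁻¹ ≡ 33 (mod 52).
For any y ∈ ℤ_{52}, x = 33(y − 37) mod 52 satisfies σ(x) = 41·33(y − 37) + 37 ≡ y (since 41·33 ≡ 1 mod 52). So every y has a preimage.
So σ is surjective.
Since σ is surjective, we find σ⁻¹(33): we need 41x ≡ 33 − 37 ≡ 48 (mod 52). Using 41⁻¹ = 33: x ≡ 33·48 = 1584 = 30·52 + 24, so x = 24.
Check: σ(24) = 41·24 + 37 = 1021 = 19·52 + 33 ≡ 33 (mod 52).

24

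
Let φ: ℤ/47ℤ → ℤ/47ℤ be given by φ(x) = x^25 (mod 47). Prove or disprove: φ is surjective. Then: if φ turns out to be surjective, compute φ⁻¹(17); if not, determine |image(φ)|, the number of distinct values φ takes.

Since 47 is prime, the nonzero elements of ℤ/47ℤ form a cyclic group of order 46.
As gcd(25, 46) = 1, raising to the 25th power is a bijection on this group: if u^25 ≡ v^25 then (uv^{−1})^25 = 1, and the only element of order dividing gcd(25, 46) = 1 is 1, so u = v.
With φ(0) = 0 this makes φ injective on all of ℤ/47ℤ, hence bijective (finite equal-size domain and codomain). In particular φ is surjective.
Since φ is surjective, we find the preimage of 17. The inverse of x ↦ x^25 on (ℤ/47ℤ)^× is x ↦ x^35, because 25·35 = 875 = 19·46 + 1 ≡ 1 (mod 46) and x^{46} = 1 for x ≠ 0 (Fermat). So φ⁻¹(17) = 17^35 mod 47.
Repeated squaring mod 47: 17^1 ≡ 17, 17^2 ≡ 17² = 289 ≡ 7, 17^4 ≡ 7² = 49 ≡ 2, 17^8 ≡ 2² = 4, 17^16 ≡ 4² = 16, 17^32 ≡ 16² = 256 ≡ 21. Since 35 = 32 + 2 + 1, 17^35 ≡ 21·7·17: 21·7 = 147 ≡ 6, then 6·17 = 102 ≡ 8. So 17^35 ≡ 8 (mod 47).
Hence φ⁻¹(17) = 8.

8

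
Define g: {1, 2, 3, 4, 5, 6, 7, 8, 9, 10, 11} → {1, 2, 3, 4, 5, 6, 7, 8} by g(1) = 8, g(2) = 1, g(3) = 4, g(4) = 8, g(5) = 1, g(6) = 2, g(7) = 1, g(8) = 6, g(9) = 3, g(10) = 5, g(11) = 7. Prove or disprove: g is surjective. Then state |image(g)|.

8

Every element of the codomain has a preimage: 1 = g(2), 2 = g(6), 3 = g(9), 4 = g(3), 5 = g(10), 6 = g(8), 7 = g(11), 8 = g(1).
Hence g is surjective.
The image of g is {1, 2, 3, 4, 5, 6, 7, 8}, which has 8 elements.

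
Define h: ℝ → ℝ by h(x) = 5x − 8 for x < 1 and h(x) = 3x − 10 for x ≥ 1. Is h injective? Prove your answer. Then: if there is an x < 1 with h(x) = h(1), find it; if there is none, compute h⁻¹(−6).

Both pieces are strictly increasing (slopes 5 and 3), so each is injective on its own interval.
The left piece maps (−∞, 1) onto (−∞, −3); the right piece maps [1, ∞) onto [−7, ∞).
These images overlap. In particular h(1) = −7 (right piece), and solving 5x − 8 = −7 on the left piece gives x = 1/5 < 1.
So h(1/5) = h(1) with 1/5 ≠ 1, and h is not injective. This x = 1/5 is the requested value below 1.

1/5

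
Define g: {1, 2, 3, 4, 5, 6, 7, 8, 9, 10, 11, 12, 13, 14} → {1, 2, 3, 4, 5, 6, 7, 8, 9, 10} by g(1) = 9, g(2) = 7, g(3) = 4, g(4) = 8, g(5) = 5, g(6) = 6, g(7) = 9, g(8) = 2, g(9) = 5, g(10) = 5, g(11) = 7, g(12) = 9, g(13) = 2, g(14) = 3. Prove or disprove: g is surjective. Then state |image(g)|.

No element maps to 1, so g is not surjective.
The image of g is {2, 3, 4, 5, 6, 7, 8, 9}, which has 8 elements.

8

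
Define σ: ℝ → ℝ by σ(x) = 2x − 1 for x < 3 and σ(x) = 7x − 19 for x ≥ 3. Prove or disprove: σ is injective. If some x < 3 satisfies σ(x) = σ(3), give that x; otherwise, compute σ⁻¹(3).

3/2

Both pieces are strictly increasing (slopes 2 and 7), so each is injective on its own interval.
The left piece maps (−∞, 3) onto (−∞, 5); the right piece maps [3, ∞) onto [2, ∞).
These images overlap. In particular σ(3) = 2 (right piece), and solving 2x − 1 = 2 on the left piece gives x = 3/2 < 3.
So σ(3/2) = σ(3) with 3/2 ≠ 3, and σ is not injective. This x = 3/2 is the requested value below 3.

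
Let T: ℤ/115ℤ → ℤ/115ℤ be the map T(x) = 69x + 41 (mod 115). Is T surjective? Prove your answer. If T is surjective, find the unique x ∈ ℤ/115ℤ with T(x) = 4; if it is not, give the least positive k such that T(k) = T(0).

5

Recall: T is surjective if every y in the codomain equals T(x) for some x in the domain.
Since gcd(69, 115) = 23, we have 69x ≡ 0 (mod 23) for all x, so T(x) ≡ 18 (mod 23).
But 0 ≢ 18 (mod 23), so 0 ∈ ℤ/115ℤ has no preimage. So T is not surjective.
Since T is not surjective, we find the least positive k with T(k) = T(0): this means 69k ≡ 0 (mod 115), i.e. 115 ∣ 69k. Since gcd(69, 115) = 23, dividing through by 23 this holds exactly when 5 ∣ 3k, and as gcd(3, 5) = 1, exactly when 5 ∣ k.
The smallest positive such k is 5.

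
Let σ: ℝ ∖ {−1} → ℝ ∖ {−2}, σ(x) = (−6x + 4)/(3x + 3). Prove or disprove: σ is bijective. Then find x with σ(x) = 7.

Suppose σ(x_1) = σ(x_2). Cross-multiplying: (−6x_1 + 4)(3x_2 + 3) = (−6x_2 + 4)(3x_1 + 3).
Expanding both sides and cancelling the symmetric terms leaves −30·(x_1 − x_2) = 0. Since −30 ≠ 0, x_1 = x_2. Therefore σ is injective.
For any y ≠ −2, solving y(3x + 3) = −6x + 4 for x gives a well-defined x ≠ −1. So σ is surjective.
So σ is bijective.
Solving σ(x) = 7: cross-multiplying gives −6x + 4 = 7(3x + 3), which rearranges to −27x = 17, so x = −17/27.

-17/27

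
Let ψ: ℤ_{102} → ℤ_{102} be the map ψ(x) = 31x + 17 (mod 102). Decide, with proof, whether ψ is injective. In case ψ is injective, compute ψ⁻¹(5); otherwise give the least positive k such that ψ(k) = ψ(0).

By definition, ψ is injective when ψ(s) = ψ(t) forces s = t.
If ψ(s) = ψ(t), then 31s ≡ 31t (mod 102). Because gcd(31, 102) = 1, we may cancel 31 to get s ≡ t (mod 102).
Therefore ψ is injective.
We now compute 31⁻¹ mod 102 explicitly. Euclid's algorithm: 102 = 3·31 + 9, 31 = 3·9 + 4, 9 = 2·4 + 1; back-substituting gives 1 = 79·31 − 24·102, so 31⁻¹ ≡ 79 (mod 102).
Since ψ is injective, we find ψ⁻¹(5): we need 31x ≡ 5 − 17 ≡ 90 (mod 102). Using 31⁻¹ = 79: x ≡ 79·90 = 7110 = 69·102 + 72, so x = 72.
Check: ψ(72) = 31·72 + 17 = 2249 = 22·102 + 5 ≡ 5 (mod 102).

72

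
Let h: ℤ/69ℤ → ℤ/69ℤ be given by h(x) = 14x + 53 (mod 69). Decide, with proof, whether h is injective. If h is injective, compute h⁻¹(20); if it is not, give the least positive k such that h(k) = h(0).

Suppose h(x_1) = h(x_2) in ℤ/69ℤ. Then 14x_1 + 53 ≡ 14x_2 + 53 (mod 69), therefore 14(x_1 − x_2) ≡ 0 (mod 69).
Since gcd(14, 69) = 1, 14 is invertible modulo 69, therefore x_1 − x_2 ≡ 0 (mod 69), i.e. x_1 = x_2.
Hence h is injective.
We now compute 14⁻¹ mod 69 explicitly. Euclid's algorithm: 69 = 4·14 + 13, 14 = 1·13 + 1; back-substituting gives 1 = 5·14 − 1·69, so 14⁻¹ ≡ 5 (mod 69).
Since h is injective, we find h⁻¹(20): we need 14x ≡ 20 − 53 ≡ 36 (mod 69). Using 14⁻¹ = 5: x ≡ 5·36 = 180 = 2·69 + 42, so x = 42.
Check: h(42) = 14·42 + 53 = 641 = 9·69 + 20 ≡ 20 (mod 69).

42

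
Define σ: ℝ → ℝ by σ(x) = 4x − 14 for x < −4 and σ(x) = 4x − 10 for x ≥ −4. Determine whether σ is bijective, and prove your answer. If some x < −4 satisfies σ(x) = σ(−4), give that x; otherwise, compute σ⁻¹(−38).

Both pieces are strictly increasing (slopes 4 and 4), so each is injective on its own interval.
The left piece maps (−∞, −4) onto (−∞, −30); the right piece maps [−4, ∞) onto [−26, ∞).
The images leave a gap (−30 has no preimage), so σ is not surjective, hence not bijective.
Because the two images are disjoint, no x < −4 has σ(x) = σ(−4), so we compute σ⁻¹(−38): −38 lies in (−∞, −30), so solve 4x − 14 = −38: x = (−38 + 14)/4 = −6.

-6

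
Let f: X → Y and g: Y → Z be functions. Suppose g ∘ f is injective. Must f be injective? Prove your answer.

Suppose f(a) = f(b). Applying g: (g ∘ f)(a) = (g ∘ f)(b). Since g ∘ f is injective, a = b. Thus f is injective.

injective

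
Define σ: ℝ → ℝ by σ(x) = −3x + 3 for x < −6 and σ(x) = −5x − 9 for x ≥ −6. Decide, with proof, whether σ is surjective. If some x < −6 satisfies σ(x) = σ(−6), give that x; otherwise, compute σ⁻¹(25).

-22/3

Both pieces are strictly decreasing (slopes −3 and −5), so each is injective on its own interval.
The left piece maps (−∞, −6) onto (21, ∞); the right piece maps [−6, ∞) onto (−∞, 21].
These images together cover ℝ, so σ is surjective.
Because the two images are disjoint, no x < −6 has σ(x) = σ(−6), so we compute σ⁻¹(25): 25 lies in (21, ∞), so solve −3x + 3 = 25: x = (25 − 3)/(−3) = −22/3.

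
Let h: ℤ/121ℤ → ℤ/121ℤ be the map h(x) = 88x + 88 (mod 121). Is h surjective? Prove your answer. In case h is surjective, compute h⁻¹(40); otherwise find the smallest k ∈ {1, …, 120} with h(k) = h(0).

11

By definition, surjectivity means every element of the codomain has a preimage under h.
Since gcd(88, 121) = 11, we have 88x ≡ 0 (mod 11) for all x, so h(x) ≡ 0 (mod 11).
But 1 ≢ 0 (mod 11), so 1 ∈ ℤ/121ℤ has no preimage. Thus h is not surjective.
Since h is not surjective, we find the least positive k with h(k) = h(0): this means 88k ≡ 0 (mod 121), i.e. 121 ∣ 88k. Since gcd(88, 121) = 11, dividing through by 11 this holds exactly when 11 ∣ 8k, and as gcd(8, 11) = 1, exactly when 11 ∣ k.
The smallest positive such k is 11.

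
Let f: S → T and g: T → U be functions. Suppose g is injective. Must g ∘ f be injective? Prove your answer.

not injective

No. Take S = {0, 1}, T = U = {0, 1, 2}, f(0) = f(1) = 0, and g = identity (injective).
Then (g ∘ f)(0) = (g ∘ f)(1) = 0 with 0 ≠ 1, so g ∘ f is not injective.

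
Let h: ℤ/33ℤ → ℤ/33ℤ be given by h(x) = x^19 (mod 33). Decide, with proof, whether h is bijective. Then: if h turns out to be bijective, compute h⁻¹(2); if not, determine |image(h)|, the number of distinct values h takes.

17

Computing x^19 mod 33 for each x (by repeated squaring, reducing mod 33 at every step), the values h(0), h(1), …, h(32) are: 0, 1, 17, 15, 25, 20, 24, 19, 29, 27, 10, 11, 12, 28, 26, 3, 31, 2, 30, 7, 5, 21, 22, 23, 6, 4, 14, 9, 13, 8, 18, 16, 32.
Every element of ℤ/33ℤ appears exactly once in this list, so h is a bijection, and in particular bijective.
Since h is bijective, we read off the preimage of 2 from the same table: h(17) = 2, so h⁻¹(2) = 17.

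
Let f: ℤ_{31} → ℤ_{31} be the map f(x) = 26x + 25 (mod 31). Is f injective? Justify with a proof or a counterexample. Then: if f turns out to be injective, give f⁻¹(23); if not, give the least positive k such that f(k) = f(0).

If f(x_1) = f(x_2), then 26x_1 ≡ 26x_2 (mod 31). Because gcd(26, 31) = 1, we may cancel 26 to get x_1 ≡ x_2 (mod 31).
So f is injective.
We now compute 26⁻¹ mod 31 explicitly. Euclid's algorithm: 31 = 1·26 + 5, 26 = 5·5 + 1; back-substituting gives 1 = 6·26 − 5·31, so 26⁻¹ ≡ 6 (mod 31).
Since f is injective, we compute f⁻¹(23): solve 26x + 25 ≡ 23 (mod 31), i.e. 26x ≡ 29 (mod 31).
Multiplying by 26⁻¹ = 6 gives x ≡ 6·29 = 174 = 5·31 + 19 ≡ 19 (mod 31).
Check: f(19) = 26·19 + 25 = 519 = 16·31 + 23 ≡ 23 (mod 31).

19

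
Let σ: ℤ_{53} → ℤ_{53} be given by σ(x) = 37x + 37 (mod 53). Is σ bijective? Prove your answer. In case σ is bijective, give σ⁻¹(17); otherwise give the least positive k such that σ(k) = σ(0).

Recall that σ is injective when σ(a) = σ(b) forces a = b.
Suppose σ(a) = σ(b) in ℤ_{53}. Then 37a + 37 ≡ 37b + 37 (mod 53), therefore 37(a − b) ≡ 0 (mod 53).
Since gcd(37, 53) = 1, 37 is invertible modulo 53, so a − b ≡ 0 (mod 53), i.e. a = b.
We now compute 37⁻¹ mod 53 explicitly. Euclid's algorithm: 53 = 1·37 + 16, 37 = 2·16 + 5, 16 = 3·5 + 1; back-substituting gives 1 = 43·37 − 30·53, so 37⁻¹ ≡ 43 (mod 53).
Then y ↦ 43(y − 37) is a two-sided inverse to σ, so every y ∈ ℤ_{53} has a preimage.
Therefore σ is bijective.
Since σ is bijective, we compute σ⁻¹(17): solve 37x + 37 ≡ 17 (mod 53), i.e. 37x ≡ 33 (mod 53).
Multiplying by 37⁻¹ = 43 gives x ≡ 43·33 = 1419 = 26·53 + 41 ≡ 41 (mod 53).
Check: σ(41) = 37·41 + 37 = 1554 = 29·53 + 17 ≡ 17 (mod 53).

41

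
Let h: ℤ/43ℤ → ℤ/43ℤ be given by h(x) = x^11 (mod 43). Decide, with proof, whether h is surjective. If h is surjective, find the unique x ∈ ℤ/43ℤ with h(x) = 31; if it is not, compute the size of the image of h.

15

Since 43 is prime, the nonzero elements of ℤ/43ℤ form a cyclic group of order 42.
As gcd(11, 42) = 1, raising to the 11th power is a bijection on this group: if a^11 ≡ b^11 then (ab^{−1})^11 = 1, and the only element of order dividing gcd(11, 42) = 1 is 1, so a = b.
With h(0) = 0 this makes h injective on all of ℤ/43ℤ, hence bijective (finite equal-size domain and codomain). In particular h is surjective.
Since h is surjective, we find the preimage of 31. The inverse of x ↦ x^11 on (ℤ/43ℤ)^× is x ↦ x^23, because 11·23 = 253 = 6·42 + 1 ≡ 1 (mod 42) and x^{42} = 1 for x ≠ 0 (Fermat). So h⁻¹(31) = 31^23 mod 43.
Repeated squaring mod 43: 31^1 ≡ 31, 31^2 ≡ 31² = 961 ≡ 15, 31^4 ≡ 15² = 225 ≡ 10, 31^8 ≡ 10² = 100 ≡ 14, 31^16 ≡ 14² = 196 ≡ 24. Since 23 = 16 + 4 + 2 + 1, 31^23 ≡ 24·10·15·31: 24·10 = 240 ≡ 25, then 25·15 = 375 ≡ 31, then 31·31 = 961 ≡ 15. So 31^23 ≡ 15 (mod 43).
Hence h⁻¹(31) = 15.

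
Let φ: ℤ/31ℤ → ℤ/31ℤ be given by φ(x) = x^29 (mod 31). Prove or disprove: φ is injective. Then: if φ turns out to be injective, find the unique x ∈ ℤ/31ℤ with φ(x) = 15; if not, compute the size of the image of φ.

Since 31 is prime, the nonzero elements of ℤ/31ℤ form a cyclic group of order 30.
As gcd(29, 30) = 1, raising to the 29th power is a bijection on this group: if x_1^29 ≡ x_2^29 then (x_1x_2^{−1})^29 = 1, and the only element of order dividing gcd(29, 30) = 1 is 1, so x_1 = x_2.
With φ(0) = 0 this makes φ injective on all of ℤ/31ℤ, hence bijective (finite equal-size domain and codomain). In particular φ is injective.
Since φ is injective, we find the preimage of 15. The inverse of x ↦ x^29 on (ℤ/31ℤ)^× is x ↦ x^29, because 29·29 = 841 = 28·30 + 1 ≡ 1 (mod 30) and x^{30} = 1 for x ≠ 0 (Fermat). So φ⁻¹(15) = 15^29 mod 31.
Repeated squaring mod 31: 15^1 ≡ 15, 15^2 ≡ 15² = 225 ≡ 8, 15^4 ≡ 8² = 64 ≡ 2, 15^8 ≡ 2² = 4, 15^16 ≡ 4² = 16. Since 29 = 16 + 8 + 4 + 1, 15^29 ≡ 16·4·2·15: 16·4 = 64 ≡ 2, then 2·2 = 4, then 4·15 = 60 ≡ 29. So 15^29 ≡ 29 (mod 31).
Hence φ⁻¹(15) = 29.

29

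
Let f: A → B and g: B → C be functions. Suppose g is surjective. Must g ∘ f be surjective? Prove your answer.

No. Take A = {1}, B = C = {1, 2, 3, 4}, f(1) = 1, and g = identity (surjective).
Then (g ∘ f)(1) = 1, and 4 ∈ C has no preimage under g ∘ f, so g ∘ f is not surjective.

not surjective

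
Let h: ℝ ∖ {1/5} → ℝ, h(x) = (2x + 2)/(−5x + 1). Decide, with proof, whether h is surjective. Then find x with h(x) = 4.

If h(x) = −2/5, cross-multiplying gives −5(2x + 2) = 2(−5x + 1), which simplifies to −10 = 2 — false.  So −2/5 has no preimage and h is not surjective.
Solving h(x) = 4: cross-multiplying gives 2x + 2 = 4(−5x + 1), which rearranges to 22x = 2, so x = 1/11.

1/11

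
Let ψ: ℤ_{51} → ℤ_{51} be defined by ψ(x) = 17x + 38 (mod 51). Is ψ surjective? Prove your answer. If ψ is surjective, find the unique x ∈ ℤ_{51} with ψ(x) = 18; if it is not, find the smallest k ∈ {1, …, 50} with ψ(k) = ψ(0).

Since gcd(17, 51) = 17, we have 17x ≡ 0 (mod 17) for all x, so ψ(x) ≡ 4 (mod 17).
But 0 ≢ 4 (mod 17), so 0 ∈ ℤ_{51} has no preimage. Therefore ψ is not surjective.
Since ψ is not surjective, we find the least positive k with ψ(k) = ψ(0): this means 17k ≡ 0 (mod 51), i.e. 51 ∣ 17k. Since gcd(17, 51) = 17, dividing through by 17 this holds exactly when 3 ∣ k.
The smallest positive such k is 3.

3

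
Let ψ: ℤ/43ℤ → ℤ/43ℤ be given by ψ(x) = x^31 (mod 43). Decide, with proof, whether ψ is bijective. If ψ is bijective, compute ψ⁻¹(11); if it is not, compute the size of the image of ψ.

Since 43 is prime, the nonzero elements of ℤ/43ℤ form a cyclic group of order 42.
As gcd(31, 42) = 1, raising to the 31st power is a bijection on this group: if u^31 ≡ v^31 then (uv^{−1})^31 = 1, and the only element of order dividing gcd(31, 42) = 1 is 1, so u = v.
With ψ(0) = 0 this makes ψ injective on all of ℤ/43ℤ, hence bijective (finite equal-size domain and codomain). In particular ψ is bijective.
Since ψ is bijective, we find the preimage of 11. The inverse of x ↦ x^31 on (ℤ/43ℤ)^× is x ↦ x^19, because 31·19 = 589 = 14·42 + 1 ≡ 1 (mod 42) and x^{42} = 1 for x ≠ 0 (Fermat). So ψ⁻¹(11) = 11^19 mod 43.
Repeated squaring mod 43: 11^1 ≡ 11, 11^2 ≡ 11² = 121 ≡ 35, 11^4 ≡ 35² = 1225 ≡ 21, 11^8 ≡ 21² = 441 ≡ 11, 11^16 ≡ 11² = 121 ≡ 35. Since 19 = 16 + 2 + 1, 11^19 ≡ 35·35·11: 35·35 = 1225 ≡ 21, then 21·11 = 231 ≡ 16. So 11^19 ≡ 16 (mod 43).
Hence ψ⁻¹(11) = 16.

16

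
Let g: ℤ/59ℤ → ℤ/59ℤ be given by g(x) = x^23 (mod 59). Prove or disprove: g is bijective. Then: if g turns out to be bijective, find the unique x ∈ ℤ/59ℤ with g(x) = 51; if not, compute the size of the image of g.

41

Since 59 is prime, the nonzero elements of ℤ/59ℤ form a cyclic group of order 58.
As gcd(23, 58) = 1, raising to the 23rd power is a bijection on this group: if u^23 ≡ v^23 then (uv^{−1})^23 = 1, and the only element of order dividing gcd(23, 58) = 1 is 1, so u = v.
With g(0) = 0 this makes g injective on all of ℤ/59ℤ, hence bijective (finite equal-size domain and codomain). In particular g is bijective.
Since g is bijective, we find the preimage of 51. The inverse of x ↦ x^23 on (ℤ/59ℤ)^× is x ↦ x^53, because 23·53 = 1219 = 21·58 + 1 ≡ 1 (mod 58) and x^{58} = 1 for x ≠ 0 (Fermat). So g⁻¹(51) = 51^53 mod 59.
Repeated squaring mod 59: 51^1 ≡ 51, 51^2 ≡ 51² = 2601 ≡ 5, 51^4 ≡ 5² = 25, 51^8 ≡ 25² = 625 ≡ 35, 51^16 ≡ 35² = 1225 ≡ 45, 51^32 ≡ 45² = 2025 ≡ 19. Since 53 = 32 + 16 + 4 + 1, 51^53 ≡ 19·45·25·51: 19·45 = 855 ≡ 29, then 29·25 = 725 ≡ 17, then 17·51 = 867 ≡ 41. So 51^53 ≡ 41 (mod 59).
Hence g⁻¹(51) = 41.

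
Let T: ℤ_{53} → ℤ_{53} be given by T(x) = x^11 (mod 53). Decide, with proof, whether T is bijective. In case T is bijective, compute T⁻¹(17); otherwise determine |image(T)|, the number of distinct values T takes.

9

Since 53 is prime, the nonzero elements of ℤ_{53} form a cyclic group of order 52.
As gcd(11, 52) = 1, raising to the 11th power is a bijection on this group: if u^11 ≡ v^11 then (uv^{−1})^11 = 1, and the only element of order dividing gcd(11, 52) = 1 is 1, so u = v.
With T(0) = 0 this makes T injective on all of ℤ_{53}, hence bijective (finite equal-size domain and codomain). In particular T is bijective.
Since T is bijective, we find the preimage of 17. The inverse of x ↦ x^11 on (ℤ_{53})^× is x ↦ x^19, because 11·19 = 209 = 4·52 + 1 ≡ 1 (mod 52) and x^{52} = 1 for x ≠ 0 (Fermat). So T⁻¹(17) = 17^19 mod 53.
Repeated squaring mod 53: 17^1 ≡ 17, 17^2 ≡ 17² = 289 ≡ 24, 17^4 ≡ 24² = 576 ≡ 46, 17^8 ≡ 46² = 2116 ≡ 49, 17^16 ≡ 49² = 2401 ≡ 16. Since 19 = 16 + 2 + 1, 17^19 ≡ 16·24·17: 16·24 = 384 ≡ 13, then 13·17 = 221 ≡ 9. So 17^19 ≡ 9 (mod 53).
Hence T⁻¹(17) = 9.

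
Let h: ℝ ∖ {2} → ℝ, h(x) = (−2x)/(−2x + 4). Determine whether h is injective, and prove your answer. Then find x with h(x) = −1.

Suppose h(s) = h(t). Cross-multiplying: (−2s)(−2t + 4) = (−2t)(−2s + 4).
Expanding both sides and cancelling the symmetric terms leaves −8·(s − t) = 0. Since −8 ≠ 0, s = t. So h is injective.
Solving h(x) = −1: cross-multiplying gives −2x = −1(−2x + 4), which rearranges to −4x = −4, so x = 1.

1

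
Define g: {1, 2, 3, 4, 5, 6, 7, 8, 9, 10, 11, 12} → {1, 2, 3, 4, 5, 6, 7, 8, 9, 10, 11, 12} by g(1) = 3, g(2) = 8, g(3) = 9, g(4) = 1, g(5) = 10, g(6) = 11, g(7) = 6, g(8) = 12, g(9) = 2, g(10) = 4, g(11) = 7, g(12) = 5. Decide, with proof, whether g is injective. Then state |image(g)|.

The values g(1), …, g(12) are 3, 8, 9, 1, 10, 11, 6, 12, 2, 4, 7, 5 — all distinct.
So g(s) = g(t) only when s = t, and g is injective.
The image of g is {1, 2, 3, 4, 5, 6, 7, 8, 9, 10, 11, 12}, which has 12 elements.

12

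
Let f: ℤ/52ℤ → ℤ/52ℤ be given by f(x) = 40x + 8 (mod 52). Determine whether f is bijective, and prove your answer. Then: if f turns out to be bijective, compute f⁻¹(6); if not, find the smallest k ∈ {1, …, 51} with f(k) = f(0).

13

By definition, f is injective when f(a) = f(b) forces a = b.
We have gcd(40, 52) = 4 > 1. Taking a = 0 and b = 13: f(0) = 8 and f(13) = 40·13 + 8 = 528 ≡ 8 (mod 52).
So f(0) = f(13) while 0 ≠ 13, hence f is not injective, hence not bijective.
Since f is not bijective, we find the least positive k with f(k) = f(0): this means 40k ≡ 0 (mod 52), i.e. 52 ∣ 40k. Since gcd(40, 52) = 4, dividing through by 4 this holds exactly when 13 ∣ 10k, and as gcd(10, 13) = 1, exactly when 13 ∣ k.
The smallest positive such k is 13.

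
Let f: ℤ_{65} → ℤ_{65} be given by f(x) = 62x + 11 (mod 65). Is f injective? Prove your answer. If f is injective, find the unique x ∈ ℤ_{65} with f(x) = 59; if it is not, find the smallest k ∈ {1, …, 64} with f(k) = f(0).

49

Suppose f(a) = f(b) in ℤ_{65}. Then 62a + 11 ≡ 62b + 11 (mod 65), so 62(a − b) ≡ 0 (mod 65).
Since gcd(62, 65) = 1, 62 is invertible modulo 65, so a − b ≡ 0 (mod 65), i.e. a = b.
Therefore f is injective.
We now compute 62⁻¹ mod 65 explicitly. Euclid's algorithm: 65 = 1·62 + 3, 62 = 20·3 + 2, 3 = 1·2 + 1; back-substituting gives 1 = 43·62 − 41·65, so 62⁻¹ ≡ 43 (mod 65).
Since f is injective, we find f⁻¹(59): we need 62x ≡ 59 − 11 ≡ 48 (mod 65). Using 62⁻¹ = 43: x ≡ 43·48 = 2064 = 31·65 + 49, so x = 49.
Check: f(49) = 62·49 + 11 = 3049 = 46·65 + 59 ≡ 59 (mod 65).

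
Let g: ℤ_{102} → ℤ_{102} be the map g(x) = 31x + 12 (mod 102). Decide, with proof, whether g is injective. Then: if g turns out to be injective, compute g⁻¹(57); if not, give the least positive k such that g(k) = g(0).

By definition, g is injective when g(x_1) = g(x_2) forces x_1 = x_2.
If g(x_1) = g(x_2), then 31x_1 ≡ 31x_2 (mod 102). Because gcd(31, 102) = 1, we may cancel 31 to get x_1 ≡ x_2 (mod 102).
Thus g is injective.
We now compute 31⁻¹ mod 102 explicitly. Euclid's algorithm: 102 = 3·31 + 9, 31 = 3·9 + 4, 9 = 2·4 + 1; back-substituting gives 1 = 79·31 − 24·102, so 31⁻¹ ≡ 79 (mod 102).
Since g is injective, we find g⁻¹(57): we need 31x ≡ 57 − 12 ≡ 45 (mod 102). Using 31⁻¹ = 79: x ≡ 79·45 = 3555 = 34·102 + 87, so x = 87.
Check: g(87) = 31·87 + 12 = 2709 = 26·102 + 57 ≡ 57 (mod 102).

87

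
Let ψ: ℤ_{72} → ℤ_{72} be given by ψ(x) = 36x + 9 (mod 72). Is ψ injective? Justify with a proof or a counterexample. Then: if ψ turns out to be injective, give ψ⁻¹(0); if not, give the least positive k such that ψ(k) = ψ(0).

We have gcd(36, 72) = 36 > 1. Taking x_1 = 0 and x_2 = 2: ψ(0) = 9 and ψ(2) = 36·2 + 9 = 81 ≡ 9 (mod 72).
So ψ(0) = ψ(2) while 0 ≠ 2, thus ψ is not injective.
Since ψ is not injective, we find the least positive k with ψ(k) = ψ(0): this means 36k ≡ 0 (mod 72), i.e. 72 ∣ 36k. Since gcd(36, 72) = 36, dividing through by 36 this holds exactly when 2 ∣ k.
The smallest positive such k is 2.

2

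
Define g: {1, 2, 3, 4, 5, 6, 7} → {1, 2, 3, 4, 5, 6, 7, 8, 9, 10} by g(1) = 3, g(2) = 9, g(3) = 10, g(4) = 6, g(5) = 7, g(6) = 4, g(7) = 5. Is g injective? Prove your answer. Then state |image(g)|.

7

The values g(1), …, g(7) are 3, 9, 10, 6, 7, 4, 5 — all distinct.
So g(s) = g(t) only when s = t, and g is injective.
The image of g is {3, 4, 5, 6, 7, 9, 10}, which has 7 elements.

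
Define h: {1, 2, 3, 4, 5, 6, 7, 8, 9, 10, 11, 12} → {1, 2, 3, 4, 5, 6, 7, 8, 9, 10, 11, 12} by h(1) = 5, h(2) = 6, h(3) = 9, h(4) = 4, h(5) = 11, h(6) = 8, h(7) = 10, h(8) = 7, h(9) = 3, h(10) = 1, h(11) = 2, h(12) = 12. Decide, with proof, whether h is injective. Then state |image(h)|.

The values h(1), …, h(12) are 5, 6, 9, 4, 11, 8, 10, 7, 3, 1, 2, 12 — all distinct.
So h(x_1) = h(x_2) only when x_1 = x_2, and h is injective.
The image of h is {1, 2, 3, 4, 5, 6, 7, 8, 9, 10, 11, 12}, which has 12 elements.

12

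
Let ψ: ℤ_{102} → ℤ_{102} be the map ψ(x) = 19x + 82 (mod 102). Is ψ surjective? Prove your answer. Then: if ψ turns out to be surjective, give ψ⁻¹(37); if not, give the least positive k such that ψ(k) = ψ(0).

3

Since gcd(19, 102) = 1, 19 is invertible modulo 102. Euclid's algorithm: 102 = 5·19 + 7, 19 = 2·7 + 5, 7 = 1·5 + 2, 5 = 2·2 + 1; back-substituting gives 1 = 43·19 − 8·102, so 19⁻¹ ≡ 43 (mod 102).
For any y ∈ ℤ_{102}, x = 43(y − 82) mod 102 satisfies ψ(x) = 19·43(y − 82) + 82 ≡ y (since 19·43 ≡ 1 mod 102). So every y has a preimage.
Hence ψ is surjective.
Since ψ is surjective, we find ψ⁻¹(37): we need 19x ≡ 37 − 82 ≡ 57 (mod 102). Using 19⁻¹ = 43: x ≡ 43·57 = 2451 = 24·102 + 3, so x = 3.
Check: ψ(3) = 19·3 + 82 = 139 = 1·102 + 37 ≡ 37 (mod 102).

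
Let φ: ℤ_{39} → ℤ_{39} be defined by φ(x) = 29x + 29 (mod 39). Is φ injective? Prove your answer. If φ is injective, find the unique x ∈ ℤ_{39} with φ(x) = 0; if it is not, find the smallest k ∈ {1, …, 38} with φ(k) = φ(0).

38

Recall: injectivity means: for all x_1, x_2 in the domain, φ(x_1) = φ(x_2) implies x_1 = x_2.
Suppose φ(x_1) = φ(x_2) in ℤ_{39}. Then 29x_1 + 29 ≡ 29x_2 + 29 (mod 39), hence 29(x_1 − x_2) ≡ 0 (mod 39).
Since gcd(29, 39) = 1, 29 is invertible modulo 39, hence x_1 − x_2 ≡ 0 (mod 39), i.e. x_1 = x_2.
So φ is injective.
We now compute 29⁻¹ mod 39 explicitly. Euclid's algorithm: 39 = 1·29 + 10, 29 = 2·10 + 9, 10 = 1·9 + 1; back-substituting gives 1 = 35·29 − 26·39, so 29⁻¹ ≡ 35 (mod 39).
Since φ is injective, we compute φ⁻¹(0): solve 29x + 29 ≡ 0 (mod 39), i.e. 29x ≡ 10 (mod 39).
Multiplying by 29⁻¹ = 35 gives x ≡ 35·10 = 350 = 8·39 + 38 ≡ 38 (mod 39).
Check: φ(38) = 29·38 + 29 = 1131 = 29·39 + 0 ≡ 0 (mod 39).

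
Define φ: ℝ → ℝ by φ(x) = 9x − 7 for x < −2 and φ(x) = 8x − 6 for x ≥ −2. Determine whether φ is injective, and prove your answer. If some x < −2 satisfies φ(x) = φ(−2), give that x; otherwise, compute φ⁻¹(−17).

Both pieces are strictly increasing (slopes 9 and 8), so each is injective on its own interval.
The left piece maps (−∞, −2) onto (−∞, −25); the right piece maps [−2, ∞) onto [−22, ∞).
These images are disjoint, so no value is attained by both pieces. Therefore φ is injective.
Because the two images are disjoint, no x < −2 has φ(x) = φ(−2), so we compute φ⁻¹(−17): −17 lies in [−22, ∞), so solve 8x − 6 = −17: x = (−17 + 6)/8 = −11/8.

-11/8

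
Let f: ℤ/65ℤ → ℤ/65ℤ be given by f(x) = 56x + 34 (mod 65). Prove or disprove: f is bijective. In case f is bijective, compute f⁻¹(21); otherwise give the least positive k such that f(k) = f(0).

52

By definition, injectivity means: for all a, b in the domain, f(a) = f(b) implies a = b.
If f(a) = f(b), then 56a ≡ 56b (mod 65). Because gcd(56, 65) = 1, we may cancel 56 to get a ≡ b (mod 65).
We now compute 56⁻¹ mod 65 explicitly. Euclid's algorithm: 65 = 1·56 + 9, 56 = 6·9 + 2, 9 = 4·2 + 1; back-substituting gives 1 = 36·56 − 31·65, so 56⁻¹ ≡ 36 (mod 65).
Then y ↦ 36(y − 34) is a two-sided inverse to f, so every y ∈ ℤ/65ℤ has a preimage.
Therefore f is bijective.
Since f is bijective, we compute f⁻¹(21): solve 56x + 34 ≡ 21 (mod 65), i.e. 56x ≡ 52 (mod 65).
Multiplying by 56⁻¹ = 36 gives x ≡ 36·52 = 1872 = 28·65 + 52 ≡ 52 (mod 65).
Check: f(52) = 56·52 + 34 = 2946 = 45·65 + 21 ≡ 21 (mod 65).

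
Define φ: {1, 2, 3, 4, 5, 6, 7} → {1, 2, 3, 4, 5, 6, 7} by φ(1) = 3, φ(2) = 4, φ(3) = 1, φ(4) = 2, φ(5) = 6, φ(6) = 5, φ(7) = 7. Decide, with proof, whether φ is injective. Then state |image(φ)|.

The values φ(1), …, φ(7) are 3, 4, 1, 2, 6, 5, 7 — all distinct.
So φ(x_1) = φ(x_2) only when x_1 = x_2, and φ is injective.
The image of φ is {1, 2, 3, 4, 5, 6, 7}, which has 7 elements.

7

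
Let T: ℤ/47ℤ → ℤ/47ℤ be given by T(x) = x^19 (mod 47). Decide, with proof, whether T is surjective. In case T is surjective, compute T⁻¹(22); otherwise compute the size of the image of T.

13

Since 47 is prime, the nonzero elements of ℤ/47ℤ form a cyclic group of order 46.
As gcd(19, 46) = 1, raising to the 19th power is a bijection on this group: if x_1^19 ≡ x_2^19 then (x_1x_2^{−1})^19 = 1, and the only element of order dividing gcd(19, 46) = 1 is 1, so x_1 = x_2.
With T(0) = 0 this makes T injective on all of ℤ/47ℤ, hence bijective (finite equal-size domain and codomain). In particular T is surjective.
Since T is surjective, we find the preimage of 22. The inverse of x ↦ x^19 on (ℤ/47ℤ)^× is x ↦ x^17, because 19·17 = 323 = 7·46 + 1 ≡ 1 (mod 46) and x^{46} = 1 for x ≠ 0 (Fermat). So T⁻¹(22) = 22^17 mod 47.
Repeated squaring mod 47: 22^1 ≡ 22, 22^2 ≡ 22² = 484 ≡ 14, 22^4 ≡ 14² = 196 ≡ 8, 22^8 ≡ 8² = 64 ≡ 17, 22^16 ≡ 17² = 289 ≡ 7. Since 17 = 16 + 1, 22^17 ≡ 7·22: 7·22 = 154 ≡ 13. So 22^17 ≡ 13 (mod 47).
Hence T⁻¹(22) = 13.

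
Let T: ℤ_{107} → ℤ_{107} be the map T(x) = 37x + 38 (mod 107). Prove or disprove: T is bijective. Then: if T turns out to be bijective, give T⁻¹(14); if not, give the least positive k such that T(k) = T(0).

89

If T(u) = T(v), then 37u ≡ 37v (mod 107). Because gcd(37, 107) = 1, we may cancel 37 to get u ≡ v (mod 107).
We now compute 37⁻¹ mod 107 explicitly. Euclid's algorithm: 107 = 2·37 + 33, 37 = 1·33 + 4, 33 = 8·4 + 1; back-substituting gives 1 = 81·37 − 28·107, so 37⁻¹ ≡ 81 (mod 107).
For any y ∈ ℤ_{107}, x = 81(y − 38) mod 107 satisfies T(x) = 37·81(y − 38) + 38 ≡ y (since 37·81 ≡ 1 mod 107). So every y has a preimage.
Hence T is bijective.
Since T is bijective, we compute T⁻¹(14): solve 37x + 38 ≡ 14 (mod 107), i.e. 37x ≡ 83 (mod 107).
Multiplying by 37⁻¹ = 81 gives x ≡ 81·83 = 6723 = 62·107 + 89 ≡ 89 (mod 107).
Check: T(89) = 37·89 + 38 = 3331 = 31·107 + 14 ≡ 14 (mod 107).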